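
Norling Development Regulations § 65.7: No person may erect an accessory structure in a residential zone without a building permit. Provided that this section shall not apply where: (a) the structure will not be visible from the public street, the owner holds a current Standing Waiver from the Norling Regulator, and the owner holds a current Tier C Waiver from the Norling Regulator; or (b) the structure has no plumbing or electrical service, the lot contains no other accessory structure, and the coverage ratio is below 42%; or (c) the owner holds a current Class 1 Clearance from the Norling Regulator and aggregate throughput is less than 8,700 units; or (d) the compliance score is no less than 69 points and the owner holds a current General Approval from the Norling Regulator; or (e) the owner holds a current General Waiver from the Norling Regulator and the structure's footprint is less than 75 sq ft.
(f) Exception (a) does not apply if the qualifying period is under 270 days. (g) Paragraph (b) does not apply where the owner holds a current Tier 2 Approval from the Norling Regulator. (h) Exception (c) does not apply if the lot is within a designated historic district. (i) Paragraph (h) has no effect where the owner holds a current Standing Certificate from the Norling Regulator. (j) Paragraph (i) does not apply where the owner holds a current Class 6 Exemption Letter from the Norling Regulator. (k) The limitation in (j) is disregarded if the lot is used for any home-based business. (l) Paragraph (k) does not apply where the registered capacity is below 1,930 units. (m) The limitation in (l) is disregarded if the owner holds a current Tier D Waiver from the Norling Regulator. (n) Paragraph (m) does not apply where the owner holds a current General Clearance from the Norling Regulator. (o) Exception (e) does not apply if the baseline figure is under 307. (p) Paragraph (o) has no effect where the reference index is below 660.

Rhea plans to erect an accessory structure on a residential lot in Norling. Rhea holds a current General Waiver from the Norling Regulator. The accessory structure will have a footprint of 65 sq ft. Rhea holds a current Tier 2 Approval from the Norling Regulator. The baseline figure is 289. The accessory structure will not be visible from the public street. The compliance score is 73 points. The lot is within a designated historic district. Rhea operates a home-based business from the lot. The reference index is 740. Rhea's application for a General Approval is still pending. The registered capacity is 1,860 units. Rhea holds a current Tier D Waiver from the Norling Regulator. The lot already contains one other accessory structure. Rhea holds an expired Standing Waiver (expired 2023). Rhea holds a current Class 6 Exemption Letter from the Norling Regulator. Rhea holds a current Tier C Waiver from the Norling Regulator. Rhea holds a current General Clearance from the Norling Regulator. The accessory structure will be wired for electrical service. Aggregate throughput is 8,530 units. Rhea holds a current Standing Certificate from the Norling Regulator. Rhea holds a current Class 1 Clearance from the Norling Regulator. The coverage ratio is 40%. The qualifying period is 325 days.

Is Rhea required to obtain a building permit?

Yes — Rhea must obtain a building permit.

Exception (a) does not apply: there is no Standing Waiver in force.
Exception (b) does not apply: electrical service is planned.
Exception (c): a current Class 1 Clearance is held; aggregate throughput is 8,530 units, less than the 8,700 units limit — every condition holds. But: (h) operates — the lot is in a historic district. (i) applies (a current Standing Certificate is held), but is set aside by (j): (j) operates — a current Class 6 Exemption Letter is held. (k) would limit (j) — a home-based business operates on the lot — but (l) sets (k) aside: (l) is engaged — the registered capacity is 1,860 units, below the 1,930 units limit. (m) is engaged (a current Tier D Waiver is held), but is overridden by (n): (n) operates — a current General Clearance is held. Exception (c) does not apply.
Exception (d) requires that the owner holds a current General Approval from the Norling Regulator; but no current General Approval is held, so (d) is unavailable.
Exception (e)'s conditions are all satisfied: a current General Waiver is held; the structure's footprint is 65 sq ft, less than the 75 sq ft limit. But applying paragraphs (o)–(p): (o) operates against (e): the baseline figure is 289, under the 307 limit. (p), which would lift (o), is inapplicable — the reference index is 740, not below 660. So (e) is unavailable.
No exception displaces § 65.7.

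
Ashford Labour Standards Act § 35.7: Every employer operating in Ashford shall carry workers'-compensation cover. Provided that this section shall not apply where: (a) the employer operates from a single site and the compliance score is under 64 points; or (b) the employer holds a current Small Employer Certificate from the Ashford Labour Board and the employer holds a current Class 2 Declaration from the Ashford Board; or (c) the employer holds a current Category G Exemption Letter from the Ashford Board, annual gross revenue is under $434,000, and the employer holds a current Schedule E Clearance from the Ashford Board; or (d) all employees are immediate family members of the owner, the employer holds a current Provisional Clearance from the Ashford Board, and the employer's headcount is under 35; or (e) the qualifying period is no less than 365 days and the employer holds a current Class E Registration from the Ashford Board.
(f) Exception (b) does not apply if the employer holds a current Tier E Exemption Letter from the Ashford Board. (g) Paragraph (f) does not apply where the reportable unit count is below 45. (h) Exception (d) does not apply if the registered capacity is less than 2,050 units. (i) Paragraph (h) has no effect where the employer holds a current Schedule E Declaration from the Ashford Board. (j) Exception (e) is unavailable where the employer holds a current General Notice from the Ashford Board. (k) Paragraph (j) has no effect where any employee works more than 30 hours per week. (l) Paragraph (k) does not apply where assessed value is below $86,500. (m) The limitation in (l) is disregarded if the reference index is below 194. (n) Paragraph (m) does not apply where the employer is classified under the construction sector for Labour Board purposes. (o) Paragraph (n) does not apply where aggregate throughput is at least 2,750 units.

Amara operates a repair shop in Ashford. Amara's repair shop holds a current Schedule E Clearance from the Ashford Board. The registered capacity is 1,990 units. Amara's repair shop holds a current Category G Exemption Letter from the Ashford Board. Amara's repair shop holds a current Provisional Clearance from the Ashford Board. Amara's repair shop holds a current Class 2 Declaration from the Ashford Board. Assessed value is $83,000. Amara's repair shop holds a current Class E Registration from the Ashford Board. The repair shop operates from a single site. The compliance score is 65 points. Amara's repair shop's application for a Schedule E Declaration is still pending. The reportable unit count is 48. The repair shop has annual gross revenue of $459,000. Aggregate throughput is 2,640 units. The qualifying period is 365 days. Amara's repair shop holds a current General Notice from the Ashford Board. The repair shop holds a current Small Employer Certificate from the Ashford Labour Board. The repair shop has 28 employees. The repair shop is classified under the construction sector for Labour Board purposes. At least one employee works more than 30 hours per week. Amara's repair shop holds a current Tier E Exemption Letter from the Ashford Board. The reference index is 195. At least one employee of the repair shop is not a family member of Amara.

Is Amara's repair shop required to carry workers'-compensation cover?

Yes — Amara's repair shop must carry workers'-compensation cover.

Exception (a) does not apply: the compliance score is 65 points, not under 64 points.
Exception (b): a current Small Employer Certificate is held; a current Class 2 Declaration is held — every condition holds. But: (f) operates against (b): a current Tier E Exemption Letter is held. (g), which would lift (f), is not triggered — the reportable unit count is 48, not below 45. So (b) is unavailable.
Exception (c) requires that annual gross revenue is under $434,000; but annual gross revenue is $459,000, not under $434,000, so (c) is unavailable.
Exception (d) does not apply: at least one employee is not a family member.
Exception (e)'s conditions are all satisfied: the qualifying period is 365 days, meeting the 365 days threshold; a current Class E Registration is held. But applying paragraphs (j)–(o): (j) operates against (e): a current General Notice is held. (k) would limit (j) — at least one employee exceeds 30 hours/week — but (l) sets (k) aside: (l) operates — assessed value is $83,000, below the $86,500 limit. (m) is not engaged (the reference index is 195, not below 194), so (l) stands. Exception (e) does not apply.
Every exception is unavailable, so the rule governs.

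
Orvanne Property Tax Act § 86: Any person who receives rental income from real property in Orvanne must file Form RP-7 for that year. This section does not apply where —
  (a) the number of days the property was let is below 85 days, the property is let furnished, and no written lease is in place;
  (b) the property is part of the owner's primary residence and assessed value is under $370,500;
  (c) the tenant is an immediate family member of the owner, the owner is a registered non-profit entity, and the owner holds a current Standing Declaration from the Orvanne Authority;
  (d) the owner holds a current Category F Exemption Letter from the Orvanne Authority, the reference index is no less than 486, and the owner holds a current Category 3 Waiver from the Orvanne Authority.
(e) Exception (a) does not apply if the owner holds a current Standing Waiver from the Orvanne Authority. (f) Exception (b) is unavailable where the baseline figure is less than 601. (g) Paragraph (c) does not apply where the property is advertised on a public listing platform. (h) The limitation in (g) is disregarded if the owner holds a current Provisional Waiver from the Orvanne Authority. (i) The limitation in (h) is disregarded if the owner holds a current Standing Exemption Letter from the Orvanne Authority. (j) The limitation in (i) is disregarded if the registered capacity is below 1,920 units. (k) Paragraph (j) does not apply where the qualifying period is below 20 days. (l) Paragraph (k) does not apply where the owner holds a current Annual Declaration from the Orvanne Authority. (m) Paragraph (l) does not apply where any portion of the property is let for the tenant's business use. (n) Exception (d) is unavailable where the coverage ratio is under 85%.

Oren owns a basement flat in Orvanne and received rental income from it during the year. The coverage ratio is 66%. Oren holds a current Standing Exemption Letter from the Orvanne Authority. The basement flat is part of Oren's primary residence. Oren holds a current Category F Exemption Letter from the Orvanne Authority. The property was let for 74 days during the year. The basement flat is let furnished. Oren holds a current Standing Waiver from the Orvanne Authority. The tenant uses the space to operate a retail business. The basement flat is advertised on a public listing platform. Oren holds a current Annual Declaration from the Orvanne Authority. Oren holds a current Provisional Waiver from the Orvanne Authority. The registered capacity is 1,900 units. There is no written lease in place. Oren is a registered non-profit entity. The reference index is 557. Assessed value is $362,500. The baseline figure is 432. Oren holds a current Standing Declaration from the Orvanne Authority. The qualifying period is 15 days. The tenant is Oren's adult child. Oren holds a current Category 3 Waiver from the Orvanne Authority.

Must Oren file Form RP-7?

All of (a)'s requirements are met (the number of days the property was let is 74 days, below the 85 days limit; the property is let furnished; there is no written lease). But applying paragraph (e): (e) is triggered — a current Standing Waiver is held. So (a) is unavailable.
Exception (b): the basement flat is part of the primary residence; assessed value is $362,500, under the $370,500 limit — every condition holds. Turning to paragraph (f): (f) is engaged — the baseline figure is 432, less than the 601 limit. Exception (b) does not apply.
All of (c)'s requirements are met (the tenant is an immediate family member; Oren is a registered non-profit; a current Standing Declaration is held). Turning to paragraphs (g)–(m): (g) is triggered — the property is publicly advertised. (h) operates (a current Provisional Waiver is held), but is itself disapplied by (i): (i) operates — a current Standing Exemption Letter is held. (j) is triggered (the registered capacity is 1,900 units, below the 1,920 units limit), but is itself disapplied by (k): (k) operates against (j): the qualifying period is 15 days, below the 20 days limit. (l) applies (a current Annual Declaration is held), but is set aside by (m): (m) operates — the space is let for business use. (c) is therefore removed.
Exception (d) is satisfied on its face — a current Category F Exemption Letter is held; the reference index is 557, meeting the 486 threshold; a current Category 3 Waiver is held. However, paragraph (n) must be considered: (n) applies — the coverage ratio is 66%, under the 85% limit. (d) is therefore removed.
No exception is made out. Oren falls within the general rule.

Yes — Oren must file Form RP-7.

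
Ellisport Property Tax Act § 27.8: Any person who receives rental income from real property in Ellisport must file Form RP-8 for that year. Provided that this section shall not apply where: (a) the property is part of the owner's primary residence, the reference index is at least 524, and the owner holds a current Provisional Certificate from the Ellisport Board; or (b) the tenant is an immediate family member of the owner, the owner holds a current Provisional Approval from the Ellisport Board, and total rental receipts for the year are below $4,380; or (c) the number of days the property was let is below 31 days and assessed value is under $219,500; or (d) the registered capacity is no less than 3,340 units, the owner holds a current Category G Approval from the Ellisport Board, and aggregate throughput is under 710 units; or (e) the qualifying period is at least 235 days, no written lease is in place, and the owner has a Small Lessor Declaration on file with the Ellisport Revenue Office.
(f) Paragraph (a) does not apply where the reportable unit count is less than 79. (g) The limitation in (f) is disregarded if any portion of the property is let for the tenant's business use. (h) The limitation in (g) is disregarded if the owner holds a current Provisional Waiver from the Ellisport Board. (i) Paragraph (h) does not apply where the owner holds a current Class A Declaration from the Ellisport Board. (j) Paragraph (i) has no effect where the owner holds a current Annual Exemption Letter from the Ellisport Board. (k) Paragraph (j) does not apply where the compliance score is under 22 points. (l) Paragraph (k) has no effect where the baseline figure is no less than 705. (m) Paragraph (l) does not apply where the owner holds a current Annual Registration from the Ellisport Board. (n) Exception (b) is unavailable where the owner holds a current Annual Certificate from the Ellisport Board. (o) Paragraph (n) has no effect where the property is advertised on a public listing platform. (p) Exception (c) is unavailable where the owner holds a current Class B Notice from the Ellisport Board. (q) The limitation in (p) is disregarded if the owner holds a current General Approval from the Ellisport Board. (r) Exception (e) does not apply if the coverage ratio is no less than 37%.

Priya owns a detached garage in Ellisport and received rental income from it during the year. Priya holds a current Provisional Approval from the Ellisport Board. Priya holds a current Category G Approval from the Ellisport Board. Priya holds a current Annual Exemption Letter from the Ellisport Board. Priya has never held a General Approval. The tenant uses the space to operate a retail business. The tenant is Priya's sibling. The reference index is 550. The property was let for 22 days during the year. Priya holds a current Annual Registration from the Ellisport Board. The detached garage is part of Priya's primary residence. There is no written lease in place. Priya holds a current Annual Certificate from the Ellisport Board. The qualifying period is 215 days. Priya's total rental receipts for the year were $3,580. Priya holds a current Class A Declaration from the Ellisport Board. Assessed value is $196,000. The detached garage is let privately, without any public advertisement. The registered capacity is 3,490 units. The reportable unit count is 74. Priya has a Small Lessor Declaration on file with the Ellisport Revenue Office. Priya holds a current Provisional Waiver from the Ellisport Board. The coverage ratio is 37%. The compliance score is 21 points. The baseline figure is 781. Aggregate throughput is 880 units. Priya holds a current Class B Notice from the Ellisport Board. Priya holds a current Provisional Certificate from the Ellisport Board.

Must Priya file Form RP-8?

No — exception (a) applies; Priya is not required to file Form RP-8.

Exception (a) is satisfied on its face — the detached garage is part of the primary residence; the reference index is 550, meeting the 524 threshold; a current Provisional Certificate is held. Considering the limiting provisions: (f) would limit (a) — the reportable unit count is 74, less than the 79 limit — but (g) sets (f) aside: (g) operates against (f): the space is let for business use. (h) would limit (g) — a current Provisional Waiver is held — but (i) sets (h) aside: (i) operates against (h): a current Class A Declaration is held. (j) is triggered (a current Annual Exemption Letter is held), but is displaced by (k): (k) operates against (j): the compliance score is 21 points, under the 22 points limit. (l) would limit (k) — the baseline figure is 781, meeting the 705 threshold — but (m) sets (l) aside: (m) is triggered — a current Annual Registration is held. Exception (a) stands.
Exception (b): the tenant is an immediate family member; a current Provisional Approval is held; total rental receipts for the year are $3,580, below the $4,380 limit — every condition holds. But applying paragraphs (n)–(o): (n) applies — a current Annual Certificate is held. (o) is not triggered (the property is let privately without advertisement), so (n) stands. So (b) is unavailable.
All of (c)'s requirements are met (the number of days the property was let is 22 days, below the 31 days limit; assessed value is $196,000, under the $219,500 limit). However, paragraphs (p)–(q) must be considered: (p) operates against (c): a current Class B Notice is held. (q), which would lift (p), is inapplicable — no current General Approval is held. (c) is therefore removed.
Exception (d) fails — aggregate throughput is 880 units, not under 710 units.
Exception (e) fails — the qualifying period is 215 days, short of 235 days.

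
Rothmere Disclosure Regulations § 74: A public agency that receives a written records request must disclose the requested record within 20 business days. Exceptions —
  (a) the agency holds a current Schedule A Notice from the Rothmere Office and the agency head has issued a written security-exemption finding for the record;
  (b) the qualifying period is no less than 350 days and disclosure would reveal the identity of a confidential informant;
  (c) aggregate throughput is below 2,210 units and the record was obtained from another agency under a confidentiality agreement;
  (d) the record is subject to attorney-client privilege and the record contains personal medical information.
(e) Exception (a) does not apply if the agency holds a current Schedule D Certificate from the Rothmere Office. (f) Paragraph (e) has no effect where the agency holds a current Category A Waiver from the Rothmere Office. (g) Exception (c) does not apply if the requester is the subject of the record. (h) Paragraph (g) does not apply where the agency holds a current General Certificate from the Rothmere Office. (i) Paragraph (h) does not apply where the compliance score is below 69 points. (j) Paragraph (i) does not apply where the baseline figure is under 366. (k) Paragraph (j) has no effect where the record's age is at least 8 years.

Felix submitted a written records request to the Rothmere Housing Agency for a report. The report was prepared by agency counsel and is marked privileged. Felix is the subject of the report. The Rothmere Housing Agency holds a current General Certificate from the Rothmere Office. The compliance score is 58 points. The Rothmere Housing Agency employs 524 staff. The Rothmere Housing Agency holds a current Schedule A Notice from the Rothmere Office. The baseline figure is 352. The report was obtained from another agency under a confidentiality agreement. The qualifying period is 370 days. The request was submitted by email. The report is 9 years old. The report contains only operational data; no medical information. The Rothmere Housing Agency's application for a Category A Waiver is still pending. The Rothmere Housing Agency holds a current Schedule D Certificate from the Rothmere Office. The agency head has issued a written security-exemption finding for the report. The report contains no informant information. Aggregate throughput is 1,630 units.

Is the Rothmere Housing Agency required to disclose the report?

Yes — the Rothmere Housing Agency must disclose the report.

Exception (a): a current Schedule A Notice is held; a written security-exemption finding has been issued — every condition holds. But: (e) applies — a current Schedule D Certificate is held. (f), which would lift (e), does not operate here — there is no Category A Waiver in force. Exception (a) does not apply.
Exception (b) fails — the report contains no informant information.
Exception (c): aggregate throughput is 1,630 units, below the 2,210 units limit; the report was obtained under a confidentiality agreement — every condition holds. Turning to paragraphs (g)–(k): (g) applies — Felix is the subject of the report. (h) would limit (g) — a current General Certificate is held — but (i) sets (h) aside: (i) applies — the compliance score is 58 points, below the 69 points limit. (j) would limit (i) — the baseline figure is 352, under the 366 limit — but (k) sets (j) aside: (k) operates against (j): the record's age is 9 years, meeting the 8 years threshold. Exception (c) does not apply.
Exception (d) does not apply: the report contains only operational data.
Every exception is unavailable, so the rule governs.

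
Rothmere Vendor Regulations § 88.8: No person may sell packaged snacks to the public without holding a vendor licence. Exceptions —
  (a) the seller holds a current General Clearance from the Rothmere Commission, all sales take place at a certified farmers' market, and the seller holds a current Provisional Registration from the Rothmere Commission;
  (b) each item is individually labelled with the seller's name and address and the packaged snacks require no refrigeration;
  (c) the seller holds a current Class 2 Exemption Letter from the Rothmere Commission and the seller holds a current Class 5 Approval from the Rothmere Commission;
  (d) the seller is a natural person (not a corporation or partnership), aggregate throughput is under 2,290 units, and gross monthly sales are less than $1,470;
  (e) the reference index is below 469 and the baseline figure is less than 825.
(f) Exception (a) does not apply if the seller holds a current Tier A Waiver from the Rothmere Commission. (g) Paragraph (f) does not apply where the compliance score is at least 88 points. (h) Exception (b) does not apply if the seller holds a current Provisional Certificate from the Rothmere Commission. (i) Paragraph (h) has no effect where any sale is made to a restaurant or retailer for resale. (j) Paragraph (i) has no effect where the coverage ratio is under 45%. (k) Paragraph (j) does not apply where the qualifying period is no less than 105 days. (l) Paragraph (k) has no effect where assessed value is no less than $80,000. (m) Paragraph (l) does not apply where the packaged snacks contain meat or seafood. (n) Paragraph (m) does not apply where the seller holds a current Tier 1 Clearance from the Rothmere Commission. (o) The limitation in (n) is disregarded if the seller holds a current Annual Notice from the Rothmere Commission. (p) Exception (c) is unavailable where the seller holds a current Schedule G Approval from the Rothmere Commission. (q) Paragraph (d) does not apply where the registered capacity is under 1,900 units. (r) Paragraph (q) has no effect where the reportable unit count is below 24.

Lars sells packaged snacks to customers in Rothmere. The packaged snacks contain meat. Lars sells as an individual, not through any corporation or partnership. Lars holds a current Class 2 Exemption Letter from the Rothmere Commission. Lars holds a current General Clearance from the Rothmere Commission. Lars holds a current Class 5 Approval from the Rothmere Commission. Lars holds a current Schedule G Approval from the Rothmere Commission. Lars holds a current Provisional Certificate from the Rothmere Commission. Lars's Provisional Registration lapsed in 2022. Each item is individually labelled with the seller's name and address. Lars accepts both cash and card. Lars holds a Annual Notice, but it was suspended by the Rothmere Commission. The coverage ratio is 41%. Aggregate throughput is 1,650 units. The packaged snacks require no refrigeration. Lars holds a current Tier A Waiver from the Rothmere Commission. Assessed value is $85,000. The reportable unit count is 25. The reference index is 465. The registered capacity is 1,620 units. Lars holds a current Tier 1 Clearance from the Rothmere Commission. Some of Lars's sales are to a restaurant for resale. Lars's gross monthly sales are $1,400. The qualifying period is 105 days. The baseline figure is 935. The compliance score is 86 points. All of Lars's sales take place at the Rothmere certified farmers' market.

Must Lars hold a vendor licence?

Yes — Lars must hold a vendor licence.

Exception (a) fails — no current Provisional Registration is held.
Exception (b) is satisfied on its face — items are individually labelled; the packaged snacks are shelf-stable. But applying paragraphs (h)–(o): (h) is engaged — a current Provisional Certificate is held. (i) applies (some sales are to a restaurant for resale), but yields to (j): (j) operates against (i): the coverage ratio is 41%, under the 45% limit. (k) would limit (j) — the qualifying period is 105 days, meeting the 105 days threshold — but (l) sets (k) aside: (l) is engaged — assessed value is $85,000, meeting the $80,000 threshold. (m) is engaged (the packaged snacks contain meat), but is set aside by (n): (n) operates against (m): a current Tier 1 Clearance is held. (o), which would lift (n), does not operate here — no current Annual Notice is held. (b) is therefore removed.
All of (c)'s requirements are met (a current Class 2 Exemption Letter is held; a current Class 5 Approval is held). But applying paragraph (p): (p) is triggered — a current Schedule G Approval is held. Exception (c) does not apply.
Exception (d) is satisfied on its face — the seller is a natural person; aggregate throughput is 1,650 units, under the 2,290 units limit; gross monthly sales are $1,400, less than the $1,470 limit. But: (q) is engaged — the registered capacity is 1,620 units, under the 1,900 units limit. (r), which would lift (q), is inapplicable — the reportable unit count is 25, not below 24. (d) is therefore removed.
Exception (e) fails — the baseline figure is 935, not less than 825.
None of the exceptions is available; § 88.8 applies in full.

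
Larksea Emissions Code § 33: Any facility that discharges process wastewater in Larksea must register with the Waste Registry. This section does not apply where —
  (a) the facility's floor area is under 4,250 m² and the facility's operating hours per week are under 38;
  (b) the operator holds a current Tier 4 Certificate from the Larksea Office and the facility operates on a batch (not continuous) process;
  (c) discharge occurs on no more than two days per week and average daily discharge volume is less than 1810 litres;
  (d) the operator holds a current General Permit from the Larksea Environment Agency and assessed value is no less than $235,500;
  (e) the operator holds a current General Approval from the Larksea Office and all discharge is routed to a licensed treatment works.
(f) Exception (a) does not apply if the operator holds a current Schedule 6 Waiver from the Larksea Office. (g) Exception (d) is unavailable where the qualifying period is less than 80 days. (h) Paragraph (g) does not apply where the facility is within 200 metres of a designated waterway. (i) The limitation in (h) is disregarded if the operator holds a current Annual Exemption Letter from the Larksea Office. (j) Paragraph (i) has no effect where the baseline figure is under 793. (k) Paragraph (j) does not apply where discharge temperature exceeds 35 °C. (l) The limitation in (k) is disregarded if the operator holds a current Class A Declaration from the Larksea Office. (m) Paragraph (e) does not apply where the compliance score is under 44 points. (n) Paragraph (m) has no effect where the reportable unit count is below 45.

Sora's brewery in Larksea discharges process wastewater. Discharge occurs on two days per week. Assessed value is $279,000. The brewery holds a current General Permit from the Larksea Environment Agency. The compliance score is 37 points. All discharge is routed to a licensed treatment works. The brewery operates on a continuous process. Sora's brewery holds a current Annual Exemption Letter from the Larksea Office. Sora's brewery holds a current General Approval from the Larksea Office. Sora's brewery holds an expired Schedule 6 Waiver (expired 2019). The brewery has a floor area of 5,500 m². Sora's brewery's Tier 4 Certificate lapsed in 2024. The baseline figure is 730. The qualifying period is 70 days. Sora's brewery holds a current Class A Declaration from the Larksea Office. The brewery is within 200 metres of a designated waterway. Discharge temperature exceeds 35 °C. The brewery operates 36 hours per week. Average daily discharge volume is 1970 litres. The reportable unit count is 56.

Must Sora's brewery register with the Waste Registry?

No — exception (d) applies; Sora's brewery is not required to register with the Waste Registry.

Exception (a) fails — the facility's floor area is 5,500 m², not under 4,250 m².
Exception (b) fails — the Tier 4 Certificate is not current.
Exception (c) requires that average daily discharge volume is less than 1810 litres; but average daily discharge volume is 1970 litres, not less than 1810 litres, so (c) is unavailable.
All of (d)'s requirements are met (a current General Permit is held; assessed value is $279,000, meeting the $235,500 threshold). Considering the limiting provisions: (g) would limit (d) — the qualifying period is 70 days, less than the 80 days limit — but (h) sets (g) aside: (h) is triggered — the brewery is within 200 m of a designated waterway. (i) would limit (h) — a current Annual Exemption Letter is held — but (j) sets (i) aside: (j) operates — the baseline figure is 730, under the 793 limit. (k) would limit (j) — discharge temperature exceeds 35 °C — but (l) sets (k) aside: (l) applies — a current Class A Declaration is held. So (d) applies.
All of (e)'s requirements are met (a current General Approval is held; discharge is routed to a licensed treatment works). However, paragraphs (m)–(n) must be considered: (m) operates against (e): the compliance score is 37 points, under the 44 points limit. (n), which would lift (m), is not engaged — the reportable unit count is 56, not below 45. Exception (e) does not apply.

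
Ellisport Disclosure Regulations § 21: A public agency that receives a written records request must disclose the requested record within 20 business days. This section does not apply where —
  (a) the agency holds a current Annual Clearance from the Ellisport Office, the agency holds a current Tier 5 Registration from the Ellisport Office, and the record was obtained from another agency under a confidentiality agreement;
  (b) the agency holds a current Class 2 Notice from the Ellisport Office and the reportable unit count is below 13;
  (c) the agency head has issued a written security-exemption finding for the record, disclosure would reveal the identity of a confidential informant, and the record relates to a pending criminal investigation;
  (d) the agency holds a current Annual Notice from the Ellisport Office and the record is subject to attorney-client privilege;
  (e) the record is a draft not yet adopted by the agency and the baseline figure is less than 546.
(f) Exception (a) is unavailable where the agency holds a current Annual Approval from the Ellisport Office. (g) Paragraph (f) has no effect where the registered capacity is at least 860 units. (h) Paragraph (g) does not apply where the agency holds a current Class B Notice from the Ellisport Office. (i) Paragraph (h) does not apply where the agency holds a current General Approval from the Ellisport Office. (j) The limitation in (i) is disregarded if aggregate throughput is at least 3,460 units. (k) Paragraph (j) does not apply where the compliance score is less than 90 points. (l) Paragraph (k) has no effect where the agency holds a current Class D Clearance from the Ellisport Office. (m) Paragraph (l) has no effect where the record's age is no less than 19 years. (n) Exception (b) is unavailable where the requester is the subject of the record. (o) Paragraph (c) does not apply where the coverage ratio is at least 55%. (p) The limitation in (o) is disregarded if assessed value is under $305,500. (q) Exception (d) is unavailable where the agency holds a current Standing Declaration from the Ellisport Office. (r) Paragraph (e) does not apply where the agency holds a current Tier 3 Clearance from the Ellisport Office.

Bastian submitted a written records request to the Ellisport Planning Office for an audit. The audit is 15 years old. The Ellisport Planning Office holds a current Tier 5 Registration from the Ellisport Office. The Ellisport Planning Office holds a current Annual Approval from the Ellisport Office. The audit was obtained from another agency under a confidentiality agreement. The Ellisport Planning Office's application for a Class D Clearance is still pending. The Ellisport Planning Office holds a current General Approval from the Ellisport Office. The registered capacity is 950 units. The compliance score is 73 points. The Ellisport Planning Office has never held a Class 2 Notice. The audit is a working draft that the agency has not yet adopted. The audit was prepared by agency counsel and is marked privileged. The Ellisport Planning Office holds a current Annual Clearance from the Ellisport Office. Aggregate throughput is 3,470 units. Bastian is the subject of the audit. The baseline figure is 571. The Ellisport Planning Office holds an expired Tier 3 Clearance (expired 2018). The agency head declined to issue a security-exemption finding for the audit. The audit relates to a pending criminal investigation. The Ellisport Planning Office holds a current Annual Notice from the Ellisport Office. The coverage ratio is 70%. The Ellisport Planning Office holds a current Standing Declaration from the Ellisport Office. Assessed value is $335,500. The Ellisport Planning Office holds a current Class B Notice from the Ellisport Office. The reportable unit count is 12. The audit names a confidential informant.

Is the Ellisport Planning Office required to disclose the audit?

No — exception (a) applies; the Ellisport Planning Office is not required to disclose the audit.

Exception (a) is satisfied on its face — a current Annual Clearance is held; a current Tier 5 Registration is held; the audit was obtained under a confidentiality agreement. As to paragraphs (f)–(m): (f) would limit (a) — a current Annual Approval is held — but (g) sets (f) aside: (g) operates — the registered capacity is 950 units, meeting the 860 units threshold. (h) would limit (g) — a current Class B Notice is held — but (i) sets (h) aside: (i) operates against (h): a current General Approval is held. (j) would limit (i) — aggregate throughput is 3,470 units, meeting the 3,460 units threshold — but (k) sets (j) aside: (k) is engaged — the compliance score is 73 points, less than the 90 points limit. (l), which would lift (k), is not triggered — no current Class D Clearance is held. (a) remains available.
Exception (b) fails — there is no Class 2 Notice in force.
Exception (c) fails — the agency head declined to issue a security-exemption finding.
Exception (d): a current Annual Notice is held; the audit is privileged — every condition holds. Turning to paragraph (q): (q) applies — a current Standing Declaration is held. Exception (d) does not apply.
Exception (e) fails — the baseline figure is 571, not less than 546.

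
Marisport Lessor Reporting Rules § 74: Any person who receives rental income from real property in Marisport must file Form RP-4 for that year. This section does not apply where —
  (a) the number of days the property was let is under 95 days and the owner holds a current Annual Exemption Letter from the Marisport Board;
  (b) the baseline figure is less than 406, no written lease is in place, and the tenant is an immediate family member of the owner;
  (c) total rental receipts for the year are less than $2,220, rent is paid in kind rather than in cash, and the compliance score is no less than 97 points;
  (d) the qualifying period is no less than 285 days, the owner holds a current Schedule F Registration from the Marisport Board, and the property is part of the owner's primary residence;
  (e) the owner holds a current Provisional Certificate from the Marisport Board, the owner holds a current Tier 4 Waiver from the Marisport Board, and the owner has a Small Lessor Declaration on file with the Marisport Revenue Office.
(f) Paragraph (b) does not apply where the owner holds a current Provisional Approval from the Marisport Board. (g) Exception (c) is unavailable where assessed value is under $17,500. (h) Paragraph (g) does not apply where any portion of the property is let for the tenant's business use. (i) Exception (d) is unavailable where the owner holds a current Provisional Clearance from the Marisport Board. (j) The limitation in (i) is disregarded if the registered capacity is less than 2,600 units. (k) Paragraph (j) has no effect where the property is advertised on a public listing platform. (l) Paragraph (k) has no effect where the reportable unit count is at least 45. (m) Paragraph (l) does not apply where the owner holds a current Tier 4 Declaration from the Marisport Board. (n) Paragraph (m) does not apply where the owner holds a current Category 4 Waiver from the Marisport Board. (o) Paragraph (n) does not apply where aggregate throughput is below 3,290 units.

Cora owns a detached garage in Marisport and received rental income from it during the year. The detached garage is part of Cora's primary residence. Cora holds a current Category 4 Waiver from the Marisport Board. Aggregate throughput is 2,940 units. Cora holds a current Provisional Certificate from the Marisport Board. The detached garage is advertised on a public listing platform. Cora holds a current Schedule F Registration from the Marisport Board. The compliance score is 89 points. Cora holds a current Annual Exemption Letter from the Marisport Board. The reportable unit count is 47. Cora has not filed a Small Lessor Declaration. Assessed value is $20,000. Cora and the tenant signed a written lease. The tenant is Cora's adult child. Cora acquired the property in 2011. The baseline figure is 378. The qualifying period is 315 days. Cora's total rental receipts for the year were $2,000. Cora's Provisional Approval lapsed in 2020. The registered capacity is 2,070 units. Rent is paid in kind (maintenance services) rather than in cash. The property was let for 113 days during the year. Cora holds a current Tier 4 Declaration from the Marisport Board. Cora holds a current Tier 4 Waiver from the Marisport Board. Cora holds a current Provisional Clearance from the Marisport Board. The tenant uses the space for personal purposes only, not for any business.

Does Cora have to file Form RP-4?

Yes — Cora must file Form RP-4.

Exception (a) fails — the number of days the property was let is 113 days, not under 95 days.
Exception (b) fails — a written lease is in place.
Exception (c) does not apply: the compliance score is 89 points, short of 97 points.
Exception (d)'s conditions are all satisfied: the qualifying period is 315 days, meeting the 285 days threshold; a current Schedule F Registration is held; the detached garage is part of the primary residence. But: (i) operates against (d): a current Provisional Clearance is held. (j) would limit (i) — the registered capacity is 2,070 units, less than the 2,600 units limit — but (k) sets (j) aside: (k) applies — the property is publicly advertised. (l) would limit (k) — the reportable unit count is 47, meeting the 45 threshold — but (m) sets (l) aside: (m) operates against (l): a current Tier 4 Declaration is held. (n) is triggered (a current Category 4 Waiver is held), but is itself disapplied by (o): (o) operates — aggregate throughput is 2,940 units, below the 3,290 units limit. (d) is therefore removed.
Exception (e) requires that the owner has a Small Lessor Declaration on file with the Marisport Revenue Office; but no Small Lessor Declaration is on file, so (e) is unavailable.
None of the exceptions is available; § 74 applies in full.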